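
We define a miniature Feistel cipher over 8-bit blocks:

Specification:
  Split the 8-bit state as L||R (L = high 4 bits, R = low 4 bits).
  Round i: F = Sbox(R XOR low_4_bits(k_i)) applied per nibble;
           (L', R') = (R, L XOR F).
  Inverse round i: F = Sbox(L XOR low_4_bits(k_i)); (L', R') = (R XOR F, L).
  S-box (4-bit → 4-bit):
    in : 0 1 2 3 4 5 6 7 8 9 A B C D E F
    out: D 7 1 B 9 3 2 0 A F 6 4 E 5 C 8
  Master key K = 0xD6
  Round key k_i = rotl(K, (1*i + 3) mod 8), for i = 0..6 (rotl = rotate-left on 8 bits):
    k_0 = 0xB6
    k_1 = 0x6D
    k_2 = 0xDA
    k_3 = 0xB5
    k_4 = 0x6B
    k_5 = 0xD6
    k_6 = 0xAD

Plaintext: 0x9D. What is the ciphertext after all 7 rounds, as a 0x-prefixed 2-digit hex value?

0x92

s_0 = plaintext = 0x9D
s_1 = Round(s_0, k_0) = 0xDD
s_2 = Round(s_1, k_1) = 0xD0
s_3 = Round(s_2, k_2) = 0x0B
s_4 = Round(s_3, k_3) = 0xBC
s_5 = Round(s_4, k_4) = 0xCB
s_6 = Round(s_5, k_5) = 0xB9
s_7 = Round(s_6, k_6) = 0x92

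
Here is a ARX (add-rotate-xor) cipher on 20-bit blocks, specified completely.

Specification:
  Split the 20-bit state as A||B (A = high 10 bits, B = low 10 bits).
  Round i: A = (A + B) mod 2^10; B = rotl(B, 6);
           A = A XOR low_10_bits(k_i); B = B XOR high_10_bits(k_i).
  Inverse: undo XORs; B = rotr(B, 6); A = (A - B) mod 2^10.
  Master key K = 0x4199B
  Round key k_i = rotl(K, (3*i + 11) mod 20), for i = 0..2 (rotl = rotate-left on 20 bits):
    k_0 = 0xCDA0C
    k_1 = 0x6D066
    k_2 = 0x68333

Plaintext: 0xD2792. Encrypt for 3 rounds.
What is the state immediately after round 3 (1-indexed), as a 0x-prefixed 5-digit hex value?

s_0 = plaintext = 0xD2792
s_1 = Round(s_0, k_0) = 0x35F8F
s_2 = Round(s_1, k_1) = 0x0024C
s_3 = Round(s_2, k_2) = 0x5FE84

0x5FE84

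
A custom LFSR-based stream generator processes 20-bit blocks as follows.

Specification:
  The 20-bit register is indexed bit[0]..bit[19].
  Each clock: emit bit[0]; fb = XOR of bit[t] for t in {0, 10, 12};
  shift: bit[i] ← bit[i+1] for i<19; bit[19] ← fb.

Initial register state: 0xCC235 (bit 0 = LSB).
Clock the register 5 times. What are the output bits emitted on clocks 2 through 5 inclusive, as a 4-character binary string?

0101

reg_0 = 0xCC235
clock 1: out=1, reg = 0xE611A
clock 2: out=0, reg = 0x7308D
clock 3: out=1, reg = 0x39846
clock 4: out=0, reg = 0x9CC23
clock 5: out=1, reg = 0x4E611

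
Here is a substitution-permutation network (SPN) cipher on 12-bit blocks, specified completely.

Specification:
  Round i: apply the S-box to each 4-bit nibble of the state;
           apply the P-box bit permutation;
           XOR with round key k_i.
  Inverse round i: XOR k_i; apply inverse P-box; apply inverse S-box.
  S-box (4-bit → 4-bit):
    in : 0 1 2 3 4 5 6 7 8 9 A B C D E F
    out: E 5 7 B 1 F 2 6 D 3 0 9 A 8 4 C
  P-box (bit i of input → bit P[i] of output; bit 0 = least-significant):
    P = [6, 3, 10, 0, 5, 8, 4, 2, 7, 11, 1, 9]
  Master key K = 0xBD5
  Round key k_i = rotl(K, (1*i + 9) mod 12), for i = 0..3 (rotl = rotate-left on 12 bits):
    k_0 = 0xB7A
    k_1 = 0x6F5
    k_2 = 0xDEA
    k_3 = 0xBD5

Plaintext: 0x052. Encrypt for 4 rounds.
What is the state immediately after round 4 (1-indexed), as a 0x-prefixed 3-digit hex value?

0x4B6

s_0 = plaintext = 0x052
s_1 = Round(s_0, k_0) = 0x404
s_2 = Round(s_1, k_1) = 0x721
s_3 = Round(s_2, k_2) = 0x098
s_4 = Round(s_3, k_3) = 0x4B6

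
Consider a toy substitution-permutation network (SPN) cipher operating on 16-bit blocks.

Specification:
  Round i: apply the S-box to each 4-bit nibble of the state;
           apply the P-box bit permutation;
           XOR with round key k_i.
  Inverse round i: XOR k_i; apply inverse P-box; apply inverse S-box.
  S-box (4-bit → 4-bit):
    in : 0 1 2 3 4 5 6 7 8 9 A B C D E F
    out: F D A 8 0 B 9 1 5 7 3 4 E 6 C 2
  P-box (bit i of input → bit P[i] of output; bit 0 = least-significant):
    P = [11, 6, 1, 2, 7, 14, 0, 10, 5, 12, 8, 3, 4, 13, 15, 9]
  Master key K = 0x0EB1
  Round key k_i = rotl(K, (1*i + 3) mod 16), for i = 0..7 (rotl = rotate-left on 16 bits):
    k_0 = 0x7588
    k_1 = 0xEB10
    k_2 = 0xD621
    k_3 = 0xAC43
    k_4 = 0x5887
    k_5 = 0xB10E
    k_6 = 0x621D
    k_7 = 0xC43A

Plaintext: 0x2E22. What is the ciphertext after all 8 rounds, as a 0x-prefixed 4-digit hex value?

s_0 = plaintext = 0x2E22
s_1 = Round(s_0, k_0) = 0x12C4
s_2 = Round(s_1, k_1) = 0x3D09
s_3 = Round(s_2, k_2) = 0x89E2
s_4 = Round(s_3, k_3) = 0x3936
s_5 = Round(s_4, k_4) = 0x47A3
s_6 = Round(s_5, k_5) = 0xF1AA
s_7 = Round(s_6, k_6) = 0x0BF5
s_8 = Round(s_7, k_7) = 0x2F6E

0x2F6E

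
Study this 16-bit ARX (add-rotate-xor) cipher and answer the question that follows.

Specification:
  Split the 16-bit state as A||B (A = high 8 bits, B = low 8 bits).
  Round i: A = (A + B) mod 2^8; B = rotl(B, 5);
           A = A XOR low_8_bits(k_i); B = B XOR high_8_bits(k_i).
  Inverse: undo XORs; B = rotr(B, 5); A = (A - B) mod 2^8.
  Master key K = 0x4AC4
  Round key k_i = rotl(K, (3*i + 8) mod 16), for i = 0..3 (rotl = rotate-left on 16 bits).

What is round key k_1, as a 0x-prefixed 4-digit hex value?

K = 0x4AC4
k_0 = rotl(K, (3*0+8) mod 16) = rotl(K, 8) = 0xC44A
k_1 = rotl(K, (3*1+8) mod 16) = rotl(K, 11) = 0x2256

0x2256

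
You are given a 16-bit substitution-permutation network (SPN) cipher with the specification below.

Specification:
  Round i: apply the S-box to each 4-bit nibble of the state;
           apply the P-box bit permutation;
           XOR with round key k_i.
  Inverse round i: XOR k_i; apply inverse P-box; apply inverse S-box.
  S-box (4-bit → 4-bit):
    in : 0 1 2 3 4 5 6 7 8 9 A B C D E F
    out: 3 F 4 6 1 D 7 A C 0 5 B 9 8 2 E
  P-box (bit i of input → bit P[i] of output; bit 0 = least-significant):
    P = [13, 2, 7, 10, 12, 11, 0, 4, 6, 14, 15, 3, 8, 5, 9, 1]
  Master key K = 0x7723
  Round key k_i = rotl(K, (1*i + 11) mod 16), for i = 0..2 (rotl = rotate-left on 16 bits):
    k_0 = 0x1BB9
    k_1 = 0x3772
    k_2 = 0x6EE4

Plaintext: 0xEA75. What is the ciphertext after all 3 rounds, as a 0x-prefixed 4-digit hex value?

s_0 = plaintext = 0xEA75
s_1 = Round(s_0, k_0) = 0xB749
s_2 = Round(s_1, k_1) = 0x6658
s_3 = Round(s_2, k_2) = 0xB915

0xB915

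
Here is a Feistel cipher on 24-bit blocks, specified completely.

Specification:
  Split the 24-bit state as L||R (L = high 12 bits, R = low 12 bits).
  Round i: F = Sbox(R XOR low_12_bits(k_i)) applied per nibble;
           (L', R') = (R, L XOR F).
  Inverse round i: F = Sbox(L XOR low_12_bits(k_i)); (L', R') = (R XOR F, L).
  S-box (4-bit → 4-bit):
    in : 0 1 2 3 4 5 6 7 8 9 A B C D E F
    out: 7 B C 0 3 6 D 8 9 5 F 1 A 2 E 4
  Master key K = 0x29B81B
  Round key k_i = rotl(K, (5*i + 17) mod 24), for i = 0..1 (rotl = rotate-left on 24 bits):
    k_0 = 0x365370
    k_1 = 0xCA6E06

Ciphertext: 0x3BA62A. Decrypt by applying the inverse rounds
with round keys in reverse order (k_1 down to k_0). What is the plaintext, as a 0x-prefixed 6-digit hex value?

s_0 = ciphertext = 0x3BA62A
s_1 = InvRound(s_0, k_1) = 0x4303BA
s_2 = InvRound(s_1, k_0) = 0xB8D430

0xB8D430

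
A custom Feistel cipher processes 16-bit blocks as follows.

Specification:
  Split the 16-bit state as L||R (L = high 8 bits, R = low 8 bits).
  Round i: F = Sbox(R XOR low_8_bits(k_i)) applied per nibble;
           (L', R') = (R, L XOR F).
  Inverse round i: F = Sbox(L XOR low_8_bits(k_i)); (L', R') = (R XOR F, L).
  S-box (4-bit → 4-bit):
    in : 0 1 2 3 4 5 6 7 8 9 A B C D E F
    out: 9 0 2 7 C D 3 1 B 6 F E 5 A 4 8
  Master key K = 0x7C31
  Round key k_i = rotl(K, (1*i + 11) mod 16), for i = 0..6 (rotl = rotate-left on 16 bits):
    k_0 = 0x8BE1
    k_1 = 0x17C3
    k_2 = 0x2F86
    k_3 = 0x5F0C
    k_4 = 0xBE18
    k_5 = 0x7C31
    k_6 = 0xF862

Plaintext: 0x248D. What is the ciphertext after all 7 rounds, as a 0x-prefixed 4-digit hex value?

s_0 = plaintext = 0x248D
s_1 = Round(s_0, k_0) = 0x8D11
s_2 = Round(s_1, k_1) = 0x112F
s_3 = Round(s_2, k_2) = 0x2FE7
s_4 = Round(s_3, k_3) = 0xE761
s_5 = Round(s_4, k_4) = 0x61F1
s_6 = Round(s_5, k_5) = 0xF138
s_7 = Round(s_6, k_6) = 0x382E

0x382E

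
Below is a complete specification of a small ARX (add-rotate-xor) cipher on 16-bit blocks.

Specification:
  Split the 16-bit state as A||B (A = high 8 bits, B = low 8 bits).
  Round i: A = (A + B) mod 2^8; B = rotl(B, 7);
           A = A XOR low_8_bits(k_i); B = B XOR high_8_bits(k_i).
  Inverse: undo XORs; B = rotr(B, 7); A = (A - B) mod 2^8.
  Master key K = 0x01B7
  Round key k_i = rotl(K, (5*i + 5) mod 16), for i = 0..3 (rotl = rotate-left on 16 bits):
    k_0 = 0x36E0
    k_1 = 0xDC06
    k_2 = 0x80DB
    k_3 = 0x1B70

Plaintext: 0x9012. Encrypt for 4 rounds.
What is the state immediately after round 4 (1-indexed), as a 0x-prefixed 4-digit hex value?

s_0 = plaintext = 0x9012
s_1 = Round(s_0, k_0) = 0x423F
s_2 = Round(s_1, k_1) = 0x8743
s_3 = Round(s_2, k_2) = 0x1121
s_4 = Round(s_3, k_3) = 0x428B

0x428B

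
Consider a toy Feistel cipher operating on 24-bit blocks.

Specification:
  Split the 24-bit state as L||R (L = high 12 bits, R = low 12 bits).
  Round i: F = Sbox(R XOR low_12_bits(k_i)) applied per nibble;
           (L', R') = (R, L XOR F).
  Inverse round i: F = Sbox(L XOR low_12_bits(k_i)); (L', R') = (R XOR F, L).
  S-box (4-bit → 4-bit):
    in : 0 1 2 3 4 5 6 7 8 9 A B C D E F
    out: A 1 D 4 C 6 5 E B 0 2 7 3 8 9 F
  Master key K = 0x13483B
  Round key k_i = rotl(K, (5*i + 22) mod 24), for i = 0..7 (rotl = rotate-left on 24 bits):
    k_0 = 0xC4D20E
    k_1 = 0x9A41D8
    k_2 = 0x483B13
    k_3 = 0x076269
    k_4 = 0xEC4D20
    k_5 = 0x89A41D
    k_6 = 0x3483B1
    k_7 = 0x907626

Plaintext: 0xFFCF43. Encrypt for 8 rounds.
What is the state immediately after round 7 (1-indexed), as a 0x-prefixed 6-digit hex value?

0x0CE5C5

s_0 = plaintext = 0xFFCF43
s_1 = Round(s_0, k_0) = 0xF43734
s_2 = Round(s_1, k_1) = 0x734AD0
s_3 = Round(s_2, k_2) = 0xAD0600
s_4 = Round(s_3, k_3) = 0x600680
s_5 = Round(s_4, k_4) = 0x68012A
s_6 = Round(s_5, k_5) = 0x12A0CE
s_7 = Round(s_6, k_6) = 0x0CE5C5
s_8 = Round(s_7, k_7) = 0x5C545A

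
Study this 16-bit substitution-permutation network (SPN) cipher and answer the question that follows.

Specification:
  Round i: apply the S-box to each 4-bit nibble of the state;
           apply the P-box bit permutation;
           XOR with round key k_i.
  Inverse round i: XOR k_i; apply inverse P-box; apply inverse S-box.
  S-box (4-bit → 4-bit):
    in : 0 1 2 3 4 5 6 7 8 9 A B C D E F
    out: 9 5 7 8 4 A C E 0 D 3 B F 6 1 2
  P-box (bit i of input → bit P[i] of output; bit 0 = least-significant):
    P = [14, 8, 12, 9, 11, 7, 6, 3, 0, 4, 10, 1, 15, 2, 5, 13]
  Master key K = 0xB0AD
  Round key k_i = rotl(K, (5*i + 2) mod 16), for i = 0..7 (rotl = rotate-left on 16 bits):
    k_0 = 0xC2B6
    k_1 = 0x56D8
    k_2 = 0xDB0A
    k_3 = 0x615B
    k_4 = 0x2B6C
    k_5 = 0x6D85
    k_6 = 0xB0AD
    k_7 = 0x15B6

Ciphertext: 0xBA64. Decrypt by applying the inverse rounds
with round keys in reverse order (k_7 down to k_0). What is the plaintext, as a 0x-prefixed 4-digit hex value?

s_0 = ciphertext = 0xBA64
s_1 = InvRound(s_0, k_7) = 0x0725
s_2 = InvRound(s_1, k_6) = 0x0457
s_3 = InvRound(s_2, k_5) = 0x352A
s_4 = InvRound(s_3, k_4) = 0xF616
s_5 = InvRound(s_4, k_3) = 0xA167
s_6 = InvRound(s_5, k_2) = 0x7E99
s_7 = InvRound(s_6, k_1) = 0x3E18
s_8 = InvRound(s_7, k_0) = 0xC6B1

0xC6B1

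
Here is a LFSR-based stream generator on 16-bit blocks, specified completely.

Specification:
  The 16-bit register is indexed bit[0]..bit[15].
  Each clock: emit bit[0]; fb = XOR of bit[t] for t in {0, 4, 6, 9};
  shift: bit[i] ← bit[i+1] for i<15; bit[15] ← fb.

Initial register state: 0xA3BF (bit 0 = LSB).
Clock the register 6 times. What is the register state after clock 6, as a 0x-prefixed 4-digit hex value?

reg_0 = 0xA3BF
clock 1: out=1, reg = 0xD1DF
clock 2: out=1, reg = 0xE8EF
clock 3: out=1, reg = 0x7477
clock 4: out=1, reg = 0xBA3B
clock 5: out=1, reg = 0xDD1D
clock 6: out=1, reg = 0x6E8E

0x6E8E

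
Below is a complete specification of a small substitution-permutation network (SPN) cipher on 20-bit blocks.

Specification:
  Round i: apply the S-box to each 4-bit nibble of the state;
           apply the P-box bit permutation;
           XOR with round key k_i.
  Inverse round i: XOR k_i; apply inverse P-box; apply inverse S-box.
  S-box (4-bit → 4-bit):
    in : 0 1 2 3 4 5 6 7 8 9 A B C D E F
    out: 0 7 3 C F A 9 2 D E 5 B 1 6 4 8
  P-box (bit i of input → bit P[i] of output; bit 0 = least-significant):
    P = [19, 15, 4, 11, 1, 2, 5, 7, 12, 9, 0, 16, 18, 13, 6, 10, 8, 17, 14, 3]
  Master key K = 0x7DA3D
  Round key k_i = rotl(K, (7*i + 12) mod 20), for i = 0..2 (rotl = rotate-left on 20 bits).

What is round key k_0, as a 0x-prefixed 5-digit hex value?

K = 0x7DA3D
k_0 = rotl(K, (7*0+12) mod 20) = rotl(K, 12) = 0x3D7DA

0x3D7DA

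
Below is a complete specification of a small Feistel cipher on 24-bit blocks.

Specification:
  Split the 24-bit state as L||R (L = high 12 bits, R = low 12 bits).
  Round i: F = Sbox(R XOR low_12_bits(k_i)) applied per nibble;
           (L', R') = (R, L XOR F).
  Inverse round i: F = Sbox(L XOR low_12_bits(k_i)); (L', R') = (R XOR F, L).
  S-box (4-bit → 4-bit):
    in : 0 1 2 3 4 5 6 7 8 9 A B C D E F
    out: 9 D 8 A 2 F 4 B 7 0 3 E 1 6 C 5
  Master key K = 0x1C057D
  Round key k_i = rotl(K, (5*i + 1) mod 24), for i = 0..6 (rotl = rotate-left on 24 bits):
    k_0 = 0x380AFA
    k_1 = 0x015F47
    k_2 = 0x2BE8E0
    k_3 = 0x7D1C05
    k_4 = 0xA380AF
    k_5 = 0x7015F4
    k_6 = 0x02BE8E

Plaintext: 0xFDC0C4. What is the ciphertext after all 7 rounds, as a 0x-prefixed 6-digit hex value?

s_0 = plaintext = 0xFDC0C4
s_1 = Round(s_0, k_0) = 0x0C4C70
s_2 = Round(s_1, k_1) = 0xC70A6F
s_3 = Round(s_2, k_2) = 0xA6F405
s_4 = Round(s_3, k_3) = 0x405DF6
s_5 = Round(s_4, k_4) = 0xDF62F5
s_6 = Round(s_5, k_5) = 0x2F566B
s_7 = Round(s_6, k_6) = 0x66B53A

0x66B53A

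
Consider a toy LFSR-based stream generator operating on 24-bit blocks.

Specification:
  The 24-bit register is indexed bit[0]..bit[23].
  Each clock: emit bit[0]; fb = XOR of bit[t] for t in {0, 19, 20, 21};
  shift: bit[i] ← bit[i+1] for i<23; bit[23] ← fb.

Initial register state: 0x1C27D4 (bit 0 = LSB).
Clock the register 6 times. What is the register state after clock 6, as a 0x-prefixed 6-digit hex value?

0x18709F

reg_0 = 0x1C27D4
clock 1: out=0, reg = 0x0E13EA
clock 2: out=0, reg = 0x8709F5
clock 3: out=1, reg = 0xC384FA
clock 4: out=0, reg = 0x61C27D
clock 5: out=1, reg = 0x30E13E
clock 6: out=0, reg = 0x18709F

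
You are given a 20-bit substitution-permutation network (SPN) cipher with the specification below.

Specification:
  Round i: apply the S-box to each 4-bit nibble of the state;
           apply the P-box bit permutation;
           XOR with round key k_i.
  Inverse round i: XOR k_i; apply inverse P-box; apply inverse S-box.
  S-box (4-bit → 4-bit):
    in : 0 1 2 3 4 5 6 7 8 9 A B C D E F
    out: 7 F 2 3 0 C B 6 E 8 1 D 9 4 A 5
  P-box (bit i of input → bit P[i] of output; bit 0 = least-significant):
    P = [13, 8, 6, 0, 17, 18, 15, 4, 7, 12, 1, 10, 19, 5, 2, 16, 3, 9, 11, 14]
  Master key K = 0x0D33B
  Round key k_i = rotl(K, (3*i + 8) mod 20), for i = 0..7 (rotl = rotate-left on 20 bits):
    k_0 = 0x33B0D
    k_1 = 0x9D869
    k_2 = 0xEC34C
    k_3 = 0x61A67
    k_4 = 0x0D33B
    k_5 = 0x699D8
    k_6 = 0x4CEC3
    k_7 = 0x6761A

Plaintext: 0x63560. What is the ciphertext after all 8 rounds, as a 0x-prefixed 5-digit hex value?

0x85B2A

s_0 = plaintext = 0x63560
s_1 = Round(s_0, k_0) = 0xD5C77
s_2 = Round(s_1, k_1) = 0xC55AD
s_3 = Round(s_2, k_2) = 0xD8702
s_4 = Round(s_3, k_3) = 0x18341
s_5 = Round(s_4, k_4) = 0x1A8D6
s_6 = Round(s_5, k_5) = 0xE66D3
s_7 = Round(s_6, k_6) = 0xD3963
s_8 = Round(s_7, k_7) = 0x85B2A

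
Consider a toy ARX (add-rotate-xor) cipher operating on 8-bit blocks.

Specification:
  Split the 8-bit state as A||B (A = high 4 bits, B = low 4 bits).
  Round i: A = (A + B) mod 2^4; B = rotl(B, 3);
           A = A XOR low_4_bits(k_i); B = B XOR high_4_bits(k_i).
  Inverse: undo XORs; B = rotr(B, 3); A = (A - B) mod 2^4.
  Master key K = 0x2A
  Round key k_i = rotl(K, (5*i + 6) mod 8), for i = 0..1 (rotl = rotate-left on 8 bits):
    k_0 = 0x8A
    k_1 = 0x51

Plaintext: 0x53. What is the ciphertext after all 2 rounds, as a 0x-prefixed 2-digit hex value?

s_0 = plaintext = 0x53
s_1 = Round(s_0, k_0) = 0x21
s_2 = Round(s_1, k_1) = 0x2D

0x2D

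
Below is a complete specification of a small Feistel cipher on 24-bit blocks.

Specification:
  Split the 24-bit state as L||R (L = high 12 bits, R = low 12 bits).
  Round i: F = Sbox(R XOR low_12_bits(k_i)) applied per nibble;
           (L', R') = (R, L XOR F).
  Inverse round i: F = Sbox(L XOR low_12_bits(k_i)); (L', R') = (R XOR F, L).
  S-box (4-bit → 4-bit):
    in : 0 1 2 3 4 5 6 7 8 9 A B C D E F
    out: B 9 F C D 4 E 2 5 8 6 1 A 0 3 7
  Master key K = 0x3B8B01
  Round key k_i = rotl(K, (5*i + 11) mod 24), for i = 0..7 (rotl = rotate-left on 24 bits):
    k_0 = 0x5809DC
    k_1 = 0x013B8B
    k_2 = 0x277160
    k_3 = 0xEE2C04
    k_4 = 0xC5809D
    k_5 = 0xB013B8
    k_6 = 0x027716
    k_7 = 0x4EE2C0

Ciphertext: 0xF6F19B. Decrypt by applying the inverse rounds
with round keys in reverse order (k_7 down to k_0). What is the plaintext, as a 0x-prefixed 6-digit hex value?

s_0 = ciphertext = 0xF6F19B
s_1 = InvRound(s_0, k_7) = 0x1FCF6F
s_2 = InvRound(s_1, k_6) = 0x1591FC
s_3 = InvRound(s_2, k_5) = 0xEC5159
s_4 = InvRound(s_3, k_4) = 0x21CEC5
s_5 = InvRound(s_4, k_3) = 0xD5021C
s_6 = InvRound(s_5, k_2) = 0x8D7D50
s_7 = InvRound(s_6, k_1) = 0x11A8D7
s_8 = InvRound(s_7, k_0) = 0xD7911A

0xD7911A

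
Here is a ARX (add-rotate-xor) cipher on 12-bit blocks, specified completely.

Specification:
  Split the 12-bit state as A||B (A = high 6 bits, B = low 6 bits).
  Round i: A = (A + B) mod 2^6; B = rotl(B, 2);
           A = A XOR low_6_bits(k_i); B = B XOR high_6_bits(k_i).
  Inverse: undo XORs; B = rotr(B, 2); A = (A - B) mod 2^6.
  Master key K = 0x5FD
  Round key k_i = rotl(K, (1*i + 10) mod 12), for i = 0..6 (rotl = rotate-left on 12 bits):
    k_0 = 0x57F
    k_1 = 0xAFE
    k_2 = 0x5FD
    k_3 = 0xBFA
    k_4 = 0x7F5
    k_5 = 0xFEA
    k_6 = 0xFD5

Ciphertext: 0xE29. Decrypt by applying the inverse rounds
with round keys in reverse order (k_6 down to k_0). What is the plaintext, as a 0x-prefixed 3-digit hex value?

0xF70

s_0 = ciphertext = 0xE29
s_1 = InvRound(s_0, k_6) = 0x225
s_2 = InvRound(s_1, k_5) = 0xF26
s_3 = InvRound(s_2, k_4) = 0xADE
s_4 = InvRound(s_3, k_3) = 0xD5C
s_5 = InvRound(s_4, k_2) = 0x5B2
s_6 = InvRound(s_5, k_1) = 0x496
s_7 = InvRound(s_6, k_0) = 0xF70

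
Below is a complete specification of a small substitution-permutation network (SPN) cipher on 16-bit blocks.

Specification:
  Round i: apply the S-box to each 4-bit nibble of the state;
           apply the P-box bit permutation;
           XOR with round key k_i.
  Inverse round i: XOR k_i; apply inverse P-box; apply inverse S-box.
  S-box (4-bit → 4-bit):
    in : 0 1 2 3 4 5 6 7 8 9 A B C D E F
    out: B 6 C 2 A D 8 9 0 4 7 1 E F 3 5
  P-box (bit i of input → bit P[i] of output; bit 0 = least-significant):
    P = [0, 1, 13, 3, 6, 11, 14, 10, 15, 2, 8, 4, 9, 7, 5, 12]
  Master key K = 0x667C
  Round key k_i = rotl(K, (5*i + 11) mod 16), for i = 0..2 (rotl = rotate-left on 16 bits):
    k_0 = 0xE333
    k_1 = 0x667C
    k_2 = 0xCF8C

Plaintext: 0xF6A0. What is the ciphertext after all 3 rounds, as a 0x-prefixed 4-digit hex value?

0xB2C6

s_0 = plaintext = 0xF6A0
s_1 = Round(s_0, k_0) = 0xA948
s_2 = Round(s_1, k_1) = 0x69DC
s_3 = Round(s_2, k_2) = 0xB2C6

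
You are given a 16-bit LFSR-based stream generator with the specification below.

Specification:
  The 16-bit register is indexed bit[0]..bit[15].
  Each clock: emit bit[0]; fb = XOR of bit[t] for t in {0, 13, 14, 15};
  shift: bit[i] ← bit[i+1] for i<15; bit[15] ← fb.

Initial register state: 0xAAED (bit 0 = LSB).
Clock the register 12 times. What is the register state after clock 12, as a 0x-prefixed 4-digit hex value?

0x1EDA

reg_0 = 0xAAED
clock 1: out=1, reg = 0xD576
clock 2: out=0, reg = 0x6ABB
clock 3: out=1, reg = 0xB55D
clock 4: out=1, reg = 0xDAAE
clock 5: out=0, reg = 0x6D57
clock 6: out=1, reg = 0xB6AB
clock 7: out=1, reg = 0xDB55
clock 8: out=1, reg = 0xEDAA
clock 9: out=0, reg = 0xF6D5
clock 10: out=1, reg = 0x7B6A
clock 11: out=0, reg = 0x3DB5
clock 12: out=1, reg = 0x1EDA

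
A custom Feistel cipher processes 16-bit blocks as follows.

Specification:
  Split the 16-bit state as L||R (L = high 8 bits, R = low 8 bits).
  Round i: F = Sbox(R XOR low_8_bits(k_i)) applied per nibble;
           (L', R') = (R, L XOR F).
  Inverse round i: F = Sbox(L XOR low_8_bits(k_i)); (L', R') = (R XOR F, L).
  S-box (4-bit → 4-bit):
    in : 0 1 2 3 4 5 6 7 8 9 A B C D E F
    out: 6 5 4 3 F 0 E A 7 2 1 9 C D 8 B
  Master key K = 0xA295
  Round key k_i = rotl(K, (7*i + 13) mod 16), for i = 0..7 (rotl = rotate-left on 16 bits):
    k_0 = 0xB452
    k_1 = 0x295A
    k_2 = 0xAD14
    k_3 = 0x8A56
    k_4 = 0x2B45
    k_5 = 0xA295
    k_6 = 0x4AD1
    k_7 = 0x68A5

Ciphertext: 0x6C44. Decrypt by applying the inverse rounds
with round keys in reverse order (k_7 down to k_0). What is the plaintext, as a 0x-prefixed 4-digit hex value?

0x17AE

s_0 = ciphertext = 0x6C44
s_1 = InvRound(s_0, k_7) = 0x866C
s_2 = InvRound(s_1, k_6) = 0x6686
s_3 = InvRound(s_2, k_5) = 0x3566
s_4 = InvRound(s_3, k_4) = 0xC035
s_5 = InvRound(s_4, k_3) = 0x1BC0
s_6 = InvRound(s_5, k_2) = 0xAB1B
s_7 = InvRound(s_6, k_1) = 0xAEAB
s_8 = InvRound(s_7, k_0) = 0x17AE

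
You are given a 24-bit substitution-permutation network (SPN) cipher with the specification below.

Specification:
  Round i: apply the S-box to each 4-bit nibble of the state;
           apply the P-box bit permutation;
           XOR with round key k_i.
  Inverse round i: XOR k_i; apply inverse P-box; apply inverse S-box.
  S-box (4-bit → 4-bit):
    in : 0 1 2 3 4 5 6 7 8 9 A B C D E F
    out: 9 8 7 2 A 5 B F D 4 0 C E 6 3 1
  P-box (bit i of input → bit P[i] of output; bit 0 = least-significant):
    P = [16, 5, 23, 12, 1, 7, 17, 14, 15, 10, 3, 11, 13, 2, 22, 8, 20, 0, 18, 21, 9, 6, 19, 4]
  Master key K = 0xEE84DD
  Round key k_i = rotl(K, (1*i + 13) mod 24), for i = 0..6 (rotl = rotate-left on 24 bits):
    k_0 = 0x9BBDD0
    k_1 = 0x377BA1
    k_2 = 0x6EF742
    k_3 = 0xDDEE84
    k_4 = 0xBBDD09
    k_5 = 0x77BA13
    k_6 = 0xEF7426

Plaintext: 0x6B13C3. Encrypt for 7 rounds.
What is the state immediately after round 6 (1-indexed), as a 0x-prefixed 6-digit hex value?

s_0 = plaintext = 0x6B13C3
s_1 = Round(s_0, k_0) = 0xBDFA20
s_2 = Round(s_1, k_1) = 0x384B32
s_3 = Round(s_2, k_2) = 0xDBFEAE
s_4 = Round(s_3, k_3) = 0xF04AE4
s_5 = Round(s_4, k_4) = 0x8BCEAF
s_6 = Round(s_5, k_5) = 0x1A3D07
s_7 = Round(s_6, k_6) = 0x6E2018

0x1A3D07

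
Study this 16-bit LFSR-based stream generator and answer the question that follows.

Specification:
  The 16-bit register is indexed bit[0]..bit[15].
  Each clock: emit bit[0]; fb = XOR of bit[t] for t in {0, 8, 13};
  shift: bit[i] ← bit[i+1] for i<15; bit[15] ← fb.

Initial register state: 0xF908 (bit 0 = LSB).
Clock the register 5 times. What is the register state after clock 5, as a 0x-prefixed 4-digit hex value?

0x37C8

reg_0 = 0xF908
clock 1: out=0, reg = 0x7C84
clock 2: out=0, reg = 0xBE42
clock 3: out=0, reg = 0xDF21
clock 4: out=1, reg = 0x6F90
clock 5: out=0, reg = 0x37C8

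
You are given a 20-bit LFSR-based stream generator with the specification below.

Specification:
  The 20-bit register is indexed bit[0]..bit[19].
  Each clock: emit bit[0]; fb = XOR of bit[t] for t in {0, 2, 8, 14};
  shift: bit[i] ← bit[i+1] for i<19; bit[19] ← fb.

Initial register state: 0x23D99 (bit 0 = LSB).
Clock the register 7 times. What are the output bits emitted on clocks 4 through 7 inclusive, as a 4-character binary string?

1100

reg_0 = 0x23D99
clock 1: out=1, reg = 0x11ECC
clock 2: out=0, reg = 0x88F66
clock 3: out=0, reg = 0x447B3
clock 4: out=1, reg = 0xA23D9
clock 5: out=1, reg = 0x511EC
clock 6: out=0, reg = 0x288F6
clock 7: out=0, reg = 0x9447B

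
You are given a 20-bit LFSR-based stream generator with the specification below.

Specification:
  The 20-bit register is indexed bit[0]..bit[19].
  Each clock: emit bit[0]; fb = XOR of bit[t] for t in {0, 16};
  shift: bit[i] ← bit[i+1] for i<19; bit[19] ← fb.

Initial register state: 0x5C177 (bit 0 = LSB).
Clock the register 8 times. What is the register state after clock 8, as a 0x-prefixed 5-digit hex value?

reg_0 = 0x5C177
clock 1: out=1, reg = 0x2E0BB
clock 2: out=1, reg = 0x9705D
clock 3: out=1, reg = 0x4B82E
clock 4: out=0, reg = 0x25C17
clock 5: out=1, reg = 0x92E0B
clock 6: out=1, reg = 0x49705
clock 7: out=1, reg = 0xA4B82
clock 8: out=0, reg = 0x525C1

0x525C1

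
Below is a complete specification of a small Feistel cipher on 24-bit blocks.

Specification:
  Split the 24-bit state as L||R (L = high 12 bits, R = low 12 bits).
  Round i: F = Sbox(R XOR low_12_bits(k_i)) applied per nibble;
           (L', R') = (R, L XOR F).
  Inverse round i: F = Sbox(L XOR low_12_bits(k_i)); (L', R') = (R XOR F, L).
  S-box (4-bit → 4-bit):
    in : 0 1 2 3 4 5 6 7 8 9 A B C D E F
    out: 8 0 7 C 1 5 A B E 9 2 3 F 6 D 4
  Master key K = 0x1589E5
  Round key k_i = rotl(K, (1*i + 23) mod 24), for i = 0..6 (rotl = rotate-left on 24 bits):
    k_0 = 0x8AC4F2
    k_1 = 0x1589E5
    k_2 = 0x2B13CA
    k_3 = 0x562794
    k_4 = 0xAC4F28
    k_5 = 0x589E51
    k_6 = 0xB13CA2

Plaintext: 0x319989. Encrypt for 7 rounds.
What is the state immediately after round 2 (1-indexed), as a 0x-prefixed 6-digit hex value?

0x5AA69D

s_0 = plaintext = 0x319989
s_1 = Round(s_0, k_0) = 0x9895AA
s_2 = Round(s_1, k_1) = 0x5AA69D
s_3 = Round(s_2, k_2) = 0x69D0F1
s_4 = Round(s_3, k_3) = 0x0F1D38
s_5 = Round(s_4, k_4) = 0xD387F9
s_6 = Round(s_5, k_5) = 0x7F9416
s_7 = Round(s_6, k_6) = 0x4169C8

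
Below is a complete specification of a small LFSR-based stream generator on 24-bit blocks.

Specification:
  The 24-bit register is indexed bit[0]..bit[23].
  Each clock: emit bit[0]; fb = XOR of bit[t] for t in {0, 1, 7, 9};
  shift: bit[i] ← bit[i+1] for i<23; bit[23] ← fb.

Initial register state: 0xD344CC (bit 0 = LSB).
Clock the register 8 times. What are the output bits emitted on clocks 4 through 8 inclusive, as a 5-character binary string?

10011

reg_0 = 0xD344CC
clock 1: out=0, reg = 0xE9A266
clock 2: out=0, reg = 0x74D133
clock 3: out=1, reg = 0x3A6899
clock 4: out=1, reg = 0x1D344C
clock 5: out=0, reg = 0x0E9A26
clock 6: out=0, reg = 0x074D13
clock 7: out=1, reg = 0x03A689
clock 8: out=1, reg = 0x81D344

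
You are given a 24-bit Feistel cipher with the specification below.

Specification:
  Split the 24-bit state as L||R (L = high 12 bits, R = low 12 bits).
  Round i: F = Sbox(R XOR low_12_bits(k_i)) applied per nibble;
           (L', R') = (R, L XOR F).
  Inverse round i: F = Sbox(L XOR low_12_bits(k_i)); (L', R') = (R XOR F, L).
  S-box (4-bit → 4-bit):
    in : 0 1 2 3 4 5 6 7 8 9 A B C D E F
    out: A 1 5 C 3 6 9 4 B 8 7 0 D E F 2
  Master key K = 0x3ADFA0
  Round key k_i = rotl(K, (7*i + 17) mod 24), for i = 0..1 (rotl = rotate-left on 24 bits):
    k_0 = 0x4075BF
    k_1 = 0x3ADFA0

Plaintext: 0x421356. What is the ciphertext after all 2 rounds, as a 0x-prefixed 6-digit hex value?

0xDD961E

s_0 = plaintext = 0x421356
s_1 = Round(s_0, k_0) = 0x356DD9
s_2 = Round(s_1, k_1) = 0xDD961E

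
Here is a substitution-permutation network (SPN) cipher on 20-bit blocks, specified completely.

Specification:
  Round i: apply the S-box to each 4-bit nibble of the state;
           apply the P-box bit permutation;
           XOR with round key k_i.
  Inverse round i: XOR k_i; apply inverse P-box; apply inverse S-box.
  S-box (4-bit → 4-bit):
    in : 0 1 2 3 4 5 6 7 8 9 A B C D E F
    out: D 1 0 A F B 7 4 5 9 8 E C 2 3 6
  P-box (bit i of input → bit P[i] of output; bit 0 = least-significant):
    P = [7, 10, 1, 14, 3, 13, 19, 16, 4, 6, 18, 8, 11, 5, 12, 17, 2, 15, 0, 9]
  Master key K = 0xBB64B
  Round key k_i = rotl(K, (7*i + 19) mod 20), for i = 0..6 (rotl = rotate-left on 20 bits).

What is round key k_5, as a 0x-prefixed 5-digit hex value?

0x2EED9

K = 0xBB64B
k_0 = rotl(K, (7*0+19) mod 20) = rotl(K, 19) = 0xDDB25
k_1 = rotl(K, (7*1+19) mod 20) = rotl(K, 6) = 0xD92EE
k_2 = rotl(K, (7*2+19) mod 20) = rotl(K, 13) = 0x9776C
k_3 = rotl(K, (7*3+19) mod 20) = rotl(K, 0) = 0xBB64B
k_4 = rotl(K, (7*4+19) mod 20) = rotl(K, 7) = 0xB25DD
k_5 = rotl(K, (7*5+19) mod 20) = rotl(K, 14) = 0x2EED9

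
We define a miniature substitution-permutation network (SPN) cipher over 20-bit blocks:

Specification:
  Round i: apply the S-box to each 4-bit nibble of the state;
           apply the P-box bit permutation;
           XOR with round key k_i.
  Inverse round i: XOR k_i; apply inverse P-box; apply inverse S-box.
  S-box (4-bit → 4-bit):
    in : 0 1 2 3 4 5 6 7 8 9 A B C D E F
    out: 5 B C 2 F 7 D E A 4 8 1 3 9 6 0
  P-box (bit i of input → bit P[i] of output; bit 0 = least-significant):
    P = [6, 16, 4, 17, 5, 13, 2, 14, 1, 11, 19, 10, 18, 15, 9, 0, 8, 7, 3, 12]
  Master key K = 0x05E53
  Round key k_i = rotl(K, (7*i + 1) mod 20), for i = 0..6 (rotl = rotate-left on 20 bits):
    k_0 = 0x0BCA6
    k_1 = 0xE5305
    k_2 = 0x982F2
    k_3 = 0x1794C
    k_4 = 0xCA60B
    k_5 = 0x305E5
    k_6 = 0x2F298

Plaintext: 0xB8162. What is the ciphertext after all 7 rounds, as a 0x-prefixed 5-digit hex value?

0x21809

s_0 = plaintext = 0xB8162
s_1 = Round(s_0, k_0) = 0x27191
s_2 = Round(s_1, k_1) = 0xDCD4A
s_3 = Round(s_2, k_2) = 0xF77D4
s_4 = Round(s_3, k_3) = 0xAB73D
s_5 = Round(s_4, k_4) = 0x29A4B
s_6 = Round(s_5, k_5) = 0x37389
s_7 = Round(s_6, k_6) = 0x21809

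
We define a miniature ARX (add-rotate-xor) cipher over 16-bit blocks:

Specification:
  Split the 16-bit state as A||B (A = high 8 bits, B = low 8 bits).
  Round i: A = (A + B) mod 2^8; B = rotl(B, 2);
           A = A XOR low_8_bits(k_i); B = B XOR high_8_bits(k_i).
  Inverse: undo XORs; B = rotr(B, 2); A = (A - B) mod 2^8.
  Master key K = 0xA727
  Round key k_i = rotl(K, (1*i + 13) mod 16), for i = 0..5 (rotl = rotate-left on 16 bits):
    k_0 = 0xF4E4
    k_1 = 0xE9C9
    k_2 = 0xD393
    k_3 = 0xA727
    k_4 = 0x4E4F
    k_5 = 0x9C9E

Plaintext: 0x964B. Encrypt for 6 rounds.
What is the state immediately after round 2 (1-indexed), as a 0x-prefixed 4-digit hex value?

0x178E

s_0 = plaintext = 0x964B
s_1 = Round(s_0, k_0) = 0x05D9
s_2 = Round(s_1, k_1) = 0x178E
s_3 = Round(s_2, k_2) = 0x36E9
s_4 = Round(s_3, k_3) = 0x3800
s_5 = Round(s_4, k_4) = 0x774E
s_6 = Round(s_5, k_5) = 0x5BA5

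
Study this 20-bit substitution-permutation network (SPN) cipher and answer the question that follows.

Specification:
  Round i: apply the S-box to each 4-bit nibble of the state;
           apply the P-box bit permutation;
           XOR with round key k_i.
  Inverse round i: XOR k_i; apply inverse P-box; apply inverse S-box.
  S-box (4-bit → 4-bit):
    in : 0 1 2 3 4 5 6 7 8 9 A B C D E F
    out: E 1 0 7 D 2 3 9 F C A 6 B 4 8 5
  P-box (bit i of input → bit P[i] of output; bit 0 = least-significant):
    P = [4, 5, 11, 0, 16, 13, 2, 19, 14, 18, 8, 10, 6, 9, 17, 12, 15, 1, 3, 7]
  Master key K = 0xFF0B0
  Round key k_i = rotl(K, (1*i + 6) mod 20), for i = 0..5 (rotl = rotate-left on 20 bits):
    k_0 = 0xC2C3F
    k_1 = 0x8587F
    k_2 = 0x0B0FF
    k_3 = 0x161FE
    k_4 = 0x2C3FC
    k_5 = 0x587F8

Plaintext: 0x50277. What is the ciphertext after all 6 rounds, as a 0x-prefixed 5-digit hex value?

s_0 = plaintext = 0x50277
s_1 = Round(s_0, k_0) = 0x73E2C
s_2 = Round(s_1, k_1) = 0xADE8E
s_3 = Round(s_2, k_2) = 0xB9478
s_4 = Round(s_3, k_3) = 0xA3CC5
s_5 = Round(s_4, k_4) = 0xDA51E
s_6 = Round(s_5, k_5) = 0x095F1

0x095F1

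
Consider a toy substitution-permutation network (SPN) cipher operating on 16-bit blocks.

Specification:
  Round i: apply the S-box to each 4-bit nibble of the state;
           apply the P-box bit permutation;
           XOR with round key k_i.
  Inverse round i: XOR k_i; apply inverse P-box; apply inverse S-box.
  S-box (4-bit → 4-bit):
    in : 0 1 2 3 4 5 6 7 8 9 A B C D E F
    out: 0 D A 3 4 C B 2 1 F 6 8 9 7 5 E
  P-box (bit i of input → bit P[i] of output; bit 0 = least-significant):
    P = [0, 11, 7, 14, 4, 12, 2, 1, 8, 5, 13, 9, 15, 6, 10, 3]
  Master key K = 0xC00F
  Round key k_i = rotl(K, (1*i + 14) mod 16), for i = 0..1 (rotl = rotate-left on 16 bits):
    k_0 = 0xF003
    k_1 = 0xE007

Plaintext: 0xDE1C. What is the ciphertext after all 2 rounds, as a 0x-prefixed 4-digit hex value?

0x4689

s_0 = plaintext = 0xDE1C
s_1 = Round(s_0, k_0) = 0x1554
s_2 = Round(s_1, k_1) = 0x4689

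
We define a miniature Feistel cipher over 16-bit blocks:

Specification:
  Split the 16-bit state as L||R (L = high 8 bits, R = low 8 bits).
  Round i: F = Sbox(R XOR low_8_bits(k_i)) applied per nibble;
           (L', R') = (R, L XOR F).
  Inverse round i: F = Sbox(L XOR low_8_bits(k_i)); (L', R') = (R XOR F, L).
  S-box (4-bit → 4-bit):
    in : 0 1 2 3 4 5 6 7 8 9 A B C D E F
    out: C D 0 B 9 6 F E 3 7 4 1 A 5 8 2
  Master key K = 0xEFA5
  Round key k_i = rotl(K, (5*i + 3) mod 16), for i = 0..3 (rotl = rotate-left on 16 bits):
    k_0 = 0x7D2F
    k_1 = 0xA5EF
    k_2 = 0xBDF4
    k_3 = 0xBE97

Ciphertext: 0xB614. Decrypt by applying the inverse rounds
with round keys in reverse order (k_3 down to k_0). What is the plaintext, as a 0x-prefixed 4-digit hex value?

0xC943

s_0 = ciphertext = 0xB614
s_1 = InvRound(s_0, k_3) = 0x19B6
s_2 = InvRound(s_1, k_2) = 0x3319
s_3 = InvRound(s_2, k_1) = 0x4333
s_4 = InvRound(s_3, k_0) = 0xC943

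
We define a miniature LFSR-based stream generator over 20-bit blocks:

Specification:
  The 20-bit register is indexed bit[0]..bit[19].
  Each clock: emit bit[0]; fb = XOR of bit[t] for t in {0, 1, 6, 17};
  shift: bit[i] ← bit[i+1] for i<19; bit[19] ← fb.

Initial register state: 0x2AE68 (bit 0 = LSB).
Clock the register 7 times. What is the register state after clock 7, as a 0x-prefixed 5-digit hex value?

reg_0 = 0x2AE68
clock 1: out=0, reg = 0x15734
clock 2: out=0, reg = 0x0AB9A
clock 3: out=0, reg = 0x855CD
clock 4: out=1, reg = 0x42AE6
clock 5: out=0, reg = 0x21573
clock 6: out=1, reg = 0x10AB9
clock 7: out=1, reg = 0x8855C

0x8855C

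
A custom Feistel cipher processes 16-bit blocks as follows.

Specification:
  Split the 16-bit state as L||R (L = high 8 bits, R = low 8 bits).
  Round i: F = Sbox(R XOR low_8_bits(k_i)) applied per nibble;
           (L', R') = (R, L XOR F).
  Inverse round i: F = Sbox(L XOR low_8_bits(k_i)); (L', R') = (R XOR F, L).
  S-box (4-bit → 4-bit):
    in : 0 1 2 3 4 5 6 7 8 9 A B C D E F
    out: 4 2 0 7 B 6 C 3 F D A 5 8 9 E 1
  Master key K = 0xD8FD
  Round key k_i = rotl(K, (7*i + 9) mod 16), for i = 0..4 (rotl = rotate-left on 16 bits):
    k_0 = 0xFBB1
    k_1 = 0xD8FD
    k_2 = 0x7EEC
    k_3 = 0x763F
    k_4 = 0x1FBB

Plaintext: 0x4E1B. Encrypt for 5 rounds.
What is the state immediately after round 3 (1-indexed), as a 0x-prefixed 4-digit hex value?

0x367E

s_0 = plaintext = 0x4E1B
s_1 = Round(s_0, k_0) = 0x1BE4
s_2 = Round(s_1, k_1) = 0xE436
s_3 = Round(s_2, k_2) = 0x367E
s_4 = Round(s_3, k_3) = 0x7E84
s_5 = Round(s_4, k_4) = 0x840F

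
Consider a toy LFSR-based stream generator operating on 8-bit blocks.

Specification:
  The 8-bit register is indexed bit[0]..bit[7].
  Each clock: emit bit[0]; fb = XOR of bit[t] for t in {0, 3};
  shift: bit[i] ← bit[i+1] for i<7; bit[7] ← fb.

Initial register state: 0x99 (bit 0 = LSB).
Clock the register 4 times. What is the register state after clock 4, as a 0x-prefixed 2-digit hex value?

0xA9

reg_0 = 0x99
clock 1: out=1, reg = 0x4C
clock 2: out=0, reg = 0xA6
clock 3: out=0, reg = 0x53
clock 4: out=1, reg = 0xA9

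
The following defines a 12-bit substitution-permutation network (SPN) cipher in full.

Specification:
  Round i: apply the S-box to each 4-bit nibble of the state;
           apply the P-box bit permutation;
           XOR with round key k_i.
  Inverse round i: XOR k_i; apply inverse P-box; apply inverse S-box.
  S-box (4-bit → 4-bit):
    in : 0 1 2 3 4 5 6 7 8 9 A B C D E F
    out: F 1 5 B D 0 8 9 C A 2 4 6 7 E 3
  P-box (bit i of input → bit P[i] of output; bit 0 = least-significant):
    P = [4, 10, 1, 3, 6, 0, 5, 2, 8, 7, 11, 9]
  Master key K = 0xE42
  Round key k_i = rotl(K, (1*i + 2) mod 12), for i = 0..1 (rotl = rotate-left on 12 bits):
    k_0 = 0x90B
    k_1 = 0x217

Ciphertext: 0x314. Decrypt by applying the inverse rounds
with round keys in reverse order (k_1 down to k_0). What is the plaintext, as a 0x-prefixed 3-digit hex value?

0xCB5

s_0 = ciphertext = 0x314
s_1 = InvRound(s_0, k_1) = 0x1AB
s_2 = InvRound(s_1, k_0) = 0xCB5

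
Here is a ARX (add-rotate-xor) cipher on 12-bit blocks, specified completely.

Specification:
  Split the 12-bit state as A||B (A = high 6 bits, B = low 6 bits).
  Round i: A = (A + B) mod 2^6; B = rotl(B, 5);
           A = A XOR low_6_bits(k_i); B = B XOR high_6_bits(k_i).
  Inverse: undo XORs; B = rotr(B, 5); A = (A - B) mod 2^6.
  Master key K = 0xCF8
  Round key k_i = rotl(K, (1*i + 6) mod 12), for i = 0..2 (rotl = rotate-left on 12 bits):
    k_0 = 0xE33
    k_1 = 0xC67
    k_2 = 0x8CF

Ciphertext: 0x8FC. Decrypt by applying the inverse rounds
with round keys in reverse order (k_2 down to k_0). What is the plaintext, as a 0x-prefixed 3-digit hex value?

0x2CD

s_0 = ciphertext = 0x8FC
s_1 = InvRound(s_0, k_2) = 0xBBE
s_2 = InvRound(s_1, k_1) = 0xADE
s_3 = InvRound(s_2, k_0) = 0x2CD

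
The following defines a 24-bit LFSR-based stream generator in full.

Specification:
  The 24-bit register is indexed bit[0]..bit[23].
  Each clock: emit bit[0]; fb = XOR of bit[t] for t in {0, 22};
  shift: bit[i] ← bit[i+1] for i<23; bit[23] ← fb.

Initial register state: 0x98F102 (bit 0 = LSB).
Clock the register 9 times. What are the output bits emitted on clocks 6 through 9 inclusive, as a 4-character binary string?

0001

reg_0 = 0x98F102
clock 1: out=0, reg = 0x4C7881
clock 2: out=1, reg = 0x263C40
clock 3: out=0, reg = 0x131E20
clock 4: out=0, reg = 0x098F10
clock 5: out=0, reg = 0x04C788
clock 6: out=0, reg = 0x0263C4
clock 7: out=0, reg = 0x0131E2
clock 8: out=0, reg = 0x0098F1
clock 9: out=1, reg = 0x804C78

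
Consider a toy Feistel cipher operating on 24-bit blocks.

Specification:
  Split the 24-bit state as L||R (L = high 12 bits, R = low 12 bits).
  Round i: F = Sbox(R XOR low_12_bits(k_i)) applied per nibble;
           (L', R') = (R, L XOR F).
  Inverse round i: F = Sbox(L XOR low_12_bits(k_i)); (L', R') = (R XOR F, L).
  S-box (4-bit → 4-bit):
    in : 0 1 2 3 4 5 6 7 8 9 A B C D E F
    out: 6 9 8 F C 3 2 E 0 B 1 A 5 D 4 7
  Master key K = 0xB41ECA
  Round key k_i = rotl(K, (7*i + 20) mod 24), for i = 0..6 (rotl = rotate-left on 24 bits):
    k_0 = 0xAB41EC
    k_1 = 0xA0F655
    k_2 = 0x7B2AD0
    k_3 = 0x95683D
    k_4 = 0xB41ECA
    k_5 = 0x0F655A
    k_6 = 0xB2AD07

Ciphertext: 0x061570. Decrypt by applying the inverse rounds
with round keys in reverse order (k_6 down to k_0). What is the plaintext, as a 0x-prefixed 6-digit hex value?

s_0 = ciphertext = 0x061570
s_1 = InvRound(s_0, k_6) = 0x852061
s_2 = InvRound(s_1, k_5) = 0xD01852
s_3 = InvRound(s_2, k_4) = 0x708D01
s_4 = InvRound(s_3, k_3) = 0xAF2708
s_5 = InvRound(s_4, k_2) = 0x180AF2
s_6 = InvRound(s_5, k_1) = 0x421180
s_7 = InvRound(s_6, k_0) = 0x2DD421

0x2DD421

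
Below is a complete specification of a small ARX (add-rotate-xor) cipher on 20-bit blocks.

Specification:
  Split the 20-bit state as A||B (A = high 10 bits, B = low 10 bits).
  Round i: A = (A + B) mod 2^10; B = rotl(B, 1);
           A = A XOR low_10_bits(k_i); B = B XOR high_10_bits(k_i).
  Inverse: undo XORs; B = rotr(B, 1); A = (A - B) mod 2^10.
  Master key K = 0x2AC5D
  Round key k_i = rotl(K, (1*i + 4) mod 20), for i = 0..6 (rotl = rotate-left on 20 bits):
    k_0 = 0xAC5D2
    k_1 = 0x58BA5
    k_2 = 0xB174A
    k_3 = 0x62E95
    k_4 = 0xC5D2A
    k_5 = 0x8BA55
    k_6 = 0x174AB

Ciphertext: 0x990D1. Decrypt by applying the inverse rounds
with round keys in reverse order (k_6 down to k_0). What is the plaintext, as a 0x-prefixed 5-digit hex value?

s_0 = ciphertext = 0x990D1
s_1 = InvRound(s_0, k_6) = 0xA2446
s_2 = InvRound(s_1, k_5) = 0xEA134
s_3 = InvRound(s_2, k_4) = 0xDC711
s_4 = InvRound(s_3, k_3) = 0x25D4D
s_5 = InvRound(s_4, k_2) = 0x865C4
s_6 = InvRound(s_5, k_1) = 0x5A453
s_7 = InvRound(s_6, k_0) = 0xD2971

0xD2971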